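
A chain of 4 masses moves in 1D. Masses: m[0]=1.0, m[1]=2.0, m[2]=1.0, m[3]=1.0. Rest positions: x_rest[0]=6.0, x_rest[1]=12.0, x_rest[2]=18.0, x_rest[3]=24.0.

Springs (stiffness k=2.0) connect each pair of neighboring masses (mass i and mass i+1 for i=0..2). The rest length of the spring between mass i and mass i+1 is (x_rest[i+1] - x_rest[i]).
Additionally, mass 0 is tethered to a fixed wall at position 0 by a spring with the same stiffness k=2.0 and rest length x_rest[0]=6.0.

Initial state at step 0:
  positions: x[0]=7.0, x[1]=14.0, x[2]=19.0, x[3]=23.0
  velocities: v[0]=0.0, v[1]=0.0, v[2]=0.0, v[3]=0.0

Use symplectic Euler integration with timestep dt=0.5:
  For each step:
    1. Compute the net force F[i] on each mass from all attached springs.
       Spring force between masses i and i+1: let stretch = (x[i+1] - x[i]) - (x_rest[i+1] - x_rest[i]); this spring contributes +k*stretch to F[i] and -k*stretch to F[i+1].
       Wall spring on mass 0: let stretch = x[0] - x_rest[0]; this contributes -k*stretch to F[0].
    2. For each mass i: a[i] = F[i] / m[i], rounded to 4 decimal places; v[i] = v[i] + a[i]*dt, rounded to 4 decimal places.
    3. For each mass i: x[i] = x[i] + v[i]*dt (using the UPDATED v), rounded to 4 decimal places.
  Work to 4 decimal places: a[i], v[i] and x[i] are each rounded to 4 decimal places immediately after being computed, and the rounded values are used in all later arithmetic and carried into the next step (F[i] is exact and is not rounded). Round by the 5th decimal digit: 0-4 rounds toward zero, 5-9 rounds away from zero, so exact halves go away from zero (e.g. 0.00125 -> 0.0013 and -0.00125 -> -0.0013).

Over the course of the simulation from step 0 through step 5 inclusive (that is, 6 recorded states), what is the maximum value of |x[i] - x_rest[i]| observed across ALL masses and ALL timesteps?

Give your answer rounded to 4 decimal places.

Step 0: x=[7.0000 14.0000 19.0000 23.0000] v=[0.0000 0.0000 0.0000 0.0000]
Step 1: x=[7.0000 13.5000 18.5000 24.0000] v=[0.0000 -1.0000 -1.0000 2.0000]
Step 2: x=[6.7500 12.6250 18.2500 25.2500] v=[-0.5000 -1.7500 -0.5000 2.5000]
Step 3: x=[6.0625 11.6875 18.6875 26.0000] v=[-1.3750 -1.8750 0.8750 1.5000]
Step 4: x=[5.1563 11.0938 19.2813 26.0938] v=[-1.8125 -1.1875 1.1875 0.1875]
Step 5: x=[4.6407 11.0626 19.1876 25.7813] v=[-1.0313 -0.0625 -0.1875 -0.6250]
Max displacement = 2.0938

Answer: 2.0938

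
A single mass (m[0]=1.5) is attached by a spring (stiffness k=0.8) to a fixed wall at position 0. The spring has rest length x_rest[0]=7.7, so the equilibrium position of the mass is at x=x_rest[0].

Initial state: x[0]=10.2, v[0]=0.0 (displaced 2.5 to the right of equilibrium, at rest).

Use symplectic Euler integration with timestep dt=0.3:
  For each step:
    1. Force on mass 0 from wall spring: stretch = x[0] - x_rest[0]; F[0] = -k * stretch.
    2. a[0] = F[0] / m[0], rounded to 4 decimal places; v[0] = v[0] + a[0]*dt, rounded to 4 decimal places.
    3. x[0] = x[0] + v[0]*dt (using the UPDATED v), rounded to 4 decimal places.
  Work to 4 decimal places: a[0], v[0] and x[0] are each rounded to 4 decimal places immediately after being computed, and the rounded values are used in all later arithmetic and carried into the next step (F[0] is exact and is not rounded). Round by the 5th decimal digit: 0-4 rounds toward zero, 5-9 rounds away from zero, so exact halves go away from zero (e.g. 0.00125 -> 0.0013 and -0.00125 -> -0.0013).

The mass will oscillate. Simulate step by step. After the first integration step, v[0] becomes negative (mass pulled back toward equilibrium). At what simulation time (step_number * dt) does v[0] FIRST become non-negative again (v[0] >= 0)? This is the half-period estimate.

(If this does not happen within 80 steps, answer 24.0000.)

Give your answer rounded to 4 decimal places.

Answer: 4.5000

Derivation:
Step 0: x=[10.2000] v=[0.0000]
Step 1: x=[10.0800] v=[-0.4000]
Step 2: x=[9.8458] v=[-0.7808]
Step 3: x=[9.5086] v=[-1.1241]
Step 4: x=[9.0846] v=[-1.4135]
Step 5: x=[8.5941] v=[-1.6351]
Step 6: x=[8.0606] v=[-1.7782]
Step 7: x=[7.5098] v=[-1.8359]
Step 8: x=[6.9682] v=[-1.8055]
Step 9: x=[6.4617] v=[-1.6884]
Step 10: x=[6.0146] v=[-1.4903]
Step 11: x=[5.6484] v=[-1.2206]
Step 12: x=[5.3807] v=[-0.8923]
Step 13: x=[5.2243] v=[-0.5212]
Step 14: x=[5.1868] v=[-0.1251]
Step 15: x=[5.2699] v=[0.2770]
First v>=0 after going negative at step 15, time=4.5000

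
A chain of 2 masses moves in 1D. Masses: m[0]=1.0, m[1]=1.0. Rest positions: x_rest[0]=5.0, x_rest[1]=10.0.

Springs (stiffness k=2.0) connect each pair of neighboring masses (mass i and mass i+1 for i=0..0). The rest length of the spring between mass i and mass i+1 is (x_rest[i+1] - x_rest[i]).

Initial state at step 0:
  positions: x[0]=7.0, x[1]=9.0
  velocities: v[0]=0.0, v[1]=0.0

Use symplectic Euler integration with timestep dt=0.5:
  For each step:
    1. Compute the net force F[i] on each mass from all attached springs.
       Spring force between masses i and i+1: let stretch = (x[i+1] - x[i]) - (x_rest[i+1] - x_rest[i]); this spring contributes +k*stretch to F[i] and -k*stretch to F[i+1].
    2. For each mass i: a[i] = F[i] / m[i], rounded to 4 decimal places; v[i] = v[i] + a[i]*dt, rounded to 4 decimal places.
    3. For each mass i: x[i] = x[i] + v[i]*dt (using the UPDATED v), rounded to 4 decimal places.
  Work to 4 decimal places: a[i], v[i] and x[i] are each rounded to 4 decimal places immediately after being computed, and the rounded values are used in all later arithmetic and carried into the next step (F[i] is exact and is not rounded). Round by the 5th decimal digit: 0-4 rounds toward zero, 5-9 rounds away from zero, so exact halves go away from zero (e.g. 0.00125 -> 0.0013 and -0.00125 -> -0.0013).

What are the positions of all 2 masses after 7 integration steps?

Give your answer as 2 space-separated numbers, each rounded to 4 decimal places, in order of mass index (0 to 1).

Answer: 5.5000 10.5000

Derivation:
Step 0: x=[7.0000 9.0000] v=[0.0000 0.0000]
Step 1: x=[5.5000 10.5000] v=[-3.0000 3.0000]
Step 2: x=[4.0000 12.0000] v=[-3.0000 3.0000]
Step 3: x=[4.0000 12.0000] v=[0.0000 0.0000]
Step 4: x=[5.5000 10.5000] v=[3.0000 -3.0000]
Step 5: x=[7.0000 9.0000] v=[3.0000 -3.0000]
Step 6: x=[7.0000 9.0000] v=[0.0000 0.0000]
Step 7: x=[5.5000 10.5000] v=[-3.0000 3.0000]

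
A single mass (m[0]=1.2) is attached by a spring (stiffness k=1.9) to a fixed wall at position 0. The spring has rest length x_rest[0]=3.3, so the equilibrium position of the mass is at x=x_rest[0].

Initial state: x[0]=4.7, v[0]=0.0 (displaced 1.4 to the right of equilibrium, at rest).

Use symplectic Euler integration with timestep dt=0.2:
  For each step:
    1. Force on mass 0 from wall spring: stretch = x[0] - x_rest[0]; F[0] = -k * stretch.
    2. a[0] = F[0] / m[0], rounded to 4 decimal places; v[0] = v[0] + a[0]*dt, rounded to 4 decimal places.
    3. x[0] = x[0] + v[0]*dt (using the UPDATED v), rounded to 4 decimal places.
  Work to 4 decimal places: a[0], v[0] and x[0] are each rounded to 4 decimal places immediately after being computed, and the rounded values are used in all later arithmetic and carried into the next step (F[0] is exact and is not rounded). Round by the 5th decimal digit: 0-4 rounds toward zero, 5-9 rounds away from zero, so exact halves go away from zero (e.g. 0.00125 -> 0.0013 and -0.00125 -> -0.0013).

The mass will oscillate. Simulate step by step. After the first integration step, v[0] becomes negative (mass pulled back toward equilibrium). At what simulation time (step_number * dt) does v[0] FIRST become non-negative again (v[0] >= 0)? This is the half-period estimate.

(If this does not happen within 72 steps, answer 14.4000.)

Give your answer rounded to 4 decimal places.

Answer: 2.6000

Derivation:
Step 0: x=[4.7000] v=[0.0000]
Step 1: x=[4.6113] v=[-0.4433]
Step 2: x=[4.4396] v=[-0.8585]
Step 3: x=[4.1957] v=[-1.2194]
Step 4: x=[3.8951] v=[-1.5030]
Step 5: x=[3.5568] v=[-1.6914]
Step 6: x=[3.2023] v=[-1.7727]
Step 7: x=[2.8539] v=[-1.7418]
Step 8: x=[2.5338] v=[-1.6005]
Step 9: x=[2.2622] v=[-1.3579]
Step 10: x=[2.0563] v=[-1.0293]
Step 11: x=[1.9292] v=[-0.6355]
Step 12: x=[1.8889] v=[-0.2014]
Step 13: x=[1.9380] v=[0.2454]
First v>=0 after going negative at step 13, time=2.6000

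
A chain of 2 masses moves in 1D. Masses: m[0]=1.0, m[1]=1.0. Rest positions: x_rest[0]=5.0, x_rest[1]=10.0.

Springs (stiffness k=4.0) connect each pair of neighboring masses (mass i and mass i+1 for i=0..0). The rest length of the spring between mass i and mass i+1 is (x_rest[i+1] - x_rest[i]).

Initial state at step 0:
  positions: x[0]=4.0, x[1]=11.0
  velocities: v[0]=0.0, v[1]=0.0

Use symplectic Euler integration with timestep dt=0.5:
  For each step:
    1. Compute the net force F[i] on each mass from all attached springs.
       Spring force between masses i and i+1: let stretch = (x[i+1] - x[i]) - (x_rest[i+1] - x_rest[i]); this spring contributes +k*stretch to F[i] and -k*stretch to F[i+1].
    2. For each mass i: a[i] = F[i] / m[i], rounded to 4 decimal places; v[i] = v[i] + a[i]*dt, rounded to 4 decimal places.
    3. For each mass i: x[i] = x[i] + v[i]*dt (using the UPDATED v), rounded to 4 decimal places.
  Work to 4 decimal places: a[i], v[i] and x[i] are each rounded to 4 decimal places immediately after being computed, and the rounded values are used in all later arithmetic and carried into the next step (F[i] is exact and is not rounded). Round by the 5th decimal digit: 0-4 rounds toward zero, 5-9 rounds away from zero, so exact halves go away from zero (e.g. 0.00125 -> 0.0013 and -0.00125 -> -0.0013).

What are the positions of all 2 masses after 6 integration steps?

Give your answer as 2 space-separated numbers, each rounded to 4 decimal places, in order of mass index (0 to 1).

Answer: 6.0000 9.0000

Derivation:
Step 0: x=[4.0000 11.0000] v=[0.0000 0.0000]
Step 1: x=[6.0000 9.0000] v=[4.0000 -4.0000]
Step 2: x=[6.0000 9.0000] v=[0.0000 0.0000]
Step 3: x=[4.0000 11.0000] v=[-4.0000 4.0000]
Step 4: x=[4.0000 11.0000] v=[0.0000 0.0000]
Step 5: x=[6.0000 9.0000] v=[4.0000 -4.0000]
Step 6: x=[6.0000 9.0000] v=[0.0000 0.0000]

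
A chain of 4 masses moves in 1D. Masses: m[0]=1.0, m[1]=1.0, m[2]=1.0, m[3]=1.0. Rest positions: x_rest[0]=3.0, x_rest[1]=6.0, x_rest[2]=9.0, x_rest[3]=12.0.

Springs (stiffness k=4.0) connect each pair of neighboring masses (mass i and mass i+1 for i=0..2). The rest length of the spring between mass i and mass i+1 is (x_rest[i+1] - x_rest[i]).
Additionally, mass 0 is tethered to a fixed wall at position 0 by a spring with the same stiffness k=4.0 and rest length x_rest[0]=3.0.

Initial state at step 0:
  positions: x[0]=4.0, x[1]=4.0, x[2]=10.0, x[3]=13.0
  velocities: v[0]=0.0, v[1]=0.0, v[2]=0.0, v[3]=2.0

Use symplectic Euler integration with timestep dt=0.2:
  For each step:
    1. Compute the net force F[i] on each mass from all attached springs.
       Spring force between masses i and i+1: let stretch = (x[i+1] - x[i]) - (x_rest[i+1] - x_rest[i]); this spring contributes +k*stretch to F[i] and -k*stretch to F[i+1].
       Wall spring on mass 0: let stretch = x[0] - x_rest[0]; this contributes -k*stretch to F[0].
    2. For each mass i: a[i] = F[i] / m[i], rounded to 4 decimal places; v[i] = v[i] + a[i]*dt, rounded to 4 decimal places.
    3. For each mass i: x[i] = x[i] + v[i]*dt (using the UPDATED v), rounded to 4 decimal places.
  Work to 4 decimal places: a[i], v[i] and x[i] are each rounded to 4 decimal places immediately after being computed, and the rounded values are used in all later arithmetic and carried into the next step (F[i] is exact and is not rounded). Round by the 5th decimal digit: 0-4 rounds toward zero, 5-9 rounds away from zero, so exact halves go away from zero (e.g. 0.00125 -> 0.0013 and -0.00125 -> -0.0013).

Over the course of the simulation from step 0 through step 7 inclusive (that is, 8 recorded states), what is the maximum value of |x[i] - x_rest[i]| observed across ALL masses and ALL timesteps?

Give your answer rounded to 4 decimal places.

Step 0: x=[4.0000 4.0000 10.0000 13.0000] v=[0.0000 0.0000 0.0000 2.0000]
Step 1: x=[3.3600 4.9600 9.5200 13.4000] v=[-3.2000 4.8000 -2.4000 2.0000]
Step 2: x=[2.4384 6.3936 8.9312 13.6592] v=[-4.6080 7.1680 -2.9440 1.2960]
Step 3: x=[1.7595 7.6004 8.6929 13.6419] v=[-3.3946 6.0339 -1.1917 -0.0864]
Step 4: x=[1.7336 8.0474 9.0716 13.3128] v=[-0.1295 2.2352 1.8935 -1.6456]
Step 5: x=[2.4405 7.6481 9.9650 12.7851] v=[3.5347 -1.9965 4.4671 -2.6386]
Step 6: x=[3.5902 6.7863 10.9389 12.2862] v=[5.7484 -4.3091 4.8697 -2.4947]
Step 7: x=[4.6768 6.0775 11.4640 12.0517] v=[5.4331 -3.5439 2.6255 -1.1725]
Max displacement = 2.4640

Answer: 2.4640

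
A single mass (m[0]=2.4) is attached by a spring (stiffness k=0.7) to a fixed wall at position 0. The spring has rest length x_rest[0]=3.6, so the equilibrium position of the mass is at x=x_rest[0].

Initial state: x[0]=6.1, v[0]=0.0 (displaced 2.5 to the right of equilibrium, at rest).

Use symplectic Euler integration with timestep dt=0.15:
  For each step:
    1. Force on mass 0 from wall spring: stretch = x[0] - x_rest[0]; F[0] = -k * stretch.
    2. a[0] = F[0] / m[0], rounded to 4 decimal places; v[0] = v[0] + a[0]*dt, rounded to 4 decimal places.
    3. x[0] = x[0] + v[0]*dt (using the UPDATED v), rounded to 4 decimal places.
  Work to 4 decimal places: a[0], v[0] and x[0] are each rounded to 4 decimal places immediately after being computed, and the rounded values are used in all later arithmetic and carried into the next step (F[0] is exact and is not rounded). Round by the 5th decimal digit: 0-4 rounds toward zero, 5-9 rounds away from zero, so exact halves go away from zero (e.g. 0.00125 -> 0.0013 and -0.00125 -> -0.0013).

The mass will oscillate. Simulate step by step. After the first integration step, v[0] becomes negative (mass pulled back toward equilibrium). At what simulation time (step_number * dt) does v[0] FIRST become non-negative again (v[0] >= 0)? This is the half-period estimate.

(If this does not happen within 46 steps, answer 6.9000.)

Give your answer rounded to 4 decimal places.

Step 0: x=[6.1000] v=[0.0000]
Step 1: x=[6.0836] v=[-0.1094]
Step 2: x=[6.0509] v=[-0.2181]
Step 3: x=[6.0021] v=[-0.3253]
Step 4: x=[5.9375] v=[-0.4304]
Step 5: x=[5.8576] v=[-0.5327]
Step 6: x=[5.7629] v=[-0.6315]
Step 7: x=[5.6540] v=[-0.7261]
Step 8: x=[5.5316] v=[-0.8160]
Step 9: x=[5.3965] v=[-0.9005]
Step 10: x=[5.2496] v=[-0.9791]
Step 11: x=[5.0919] v=[-1.0513]
Step 12: x=[4.9244] v=[-1.1166]
Step 13: x=[4.7482] v=[-1.1745]
Step 14: x=[4.5645] v=[-1.2247]
Step 15: x=[4.3745] v=[-1.2669]
Step 16: x=[4.1794] v=[-1.3008]
Step 17: x=[3.9805] v=[-1.3262]
Step 18: x=[3.7791] v=[-1.3429]
Step 19: x=[3.5765] v=[-1.3507]
Step 20: x=[3.3740] v=[-1.3497]
Step 21: x=[3.1730] v=[-1.3398]
Step 22: x=[2.9748] v=[-1.3211]
Step 23: x=[2.7807] v=[-1.2937]
Step 24: x=[2.5920] v=[-1.2579]
Step 25: x=[2.4099] v=[-1.2138]
Step 26: x=[2.2356] v=[-1.1617]
Step 27: x=[2.0703] v=[-1.1020]
Step 28: x=[1.9150] v=[-1.0351]
Step 29: x=[1.7708] v=[-0.9614]
Step 30: x=[1.6386] v=[-0.8814]
Step 31: x=[1.5193] v=[-0.7956]
Step 32: x=[1.4136] v=[-0.7046]
Step 33: x=[1.3223] v=[-0.6089]
Step 34: x=[1.2459] v=[-0.5093]
Step 35: x=[1.1850] v=[-0.4063]
Step 36: x=[1.1399] v=[-0.3006]
Step 37: x=[1.1110] v=[-0.1930]
Step 38: x=[1.0984] v=[-0.0841]
Step 39: x=[1.1022] v=[0.0253]
First v>=0 after going negative at step 39, time=5.8500

Answer: 5.8500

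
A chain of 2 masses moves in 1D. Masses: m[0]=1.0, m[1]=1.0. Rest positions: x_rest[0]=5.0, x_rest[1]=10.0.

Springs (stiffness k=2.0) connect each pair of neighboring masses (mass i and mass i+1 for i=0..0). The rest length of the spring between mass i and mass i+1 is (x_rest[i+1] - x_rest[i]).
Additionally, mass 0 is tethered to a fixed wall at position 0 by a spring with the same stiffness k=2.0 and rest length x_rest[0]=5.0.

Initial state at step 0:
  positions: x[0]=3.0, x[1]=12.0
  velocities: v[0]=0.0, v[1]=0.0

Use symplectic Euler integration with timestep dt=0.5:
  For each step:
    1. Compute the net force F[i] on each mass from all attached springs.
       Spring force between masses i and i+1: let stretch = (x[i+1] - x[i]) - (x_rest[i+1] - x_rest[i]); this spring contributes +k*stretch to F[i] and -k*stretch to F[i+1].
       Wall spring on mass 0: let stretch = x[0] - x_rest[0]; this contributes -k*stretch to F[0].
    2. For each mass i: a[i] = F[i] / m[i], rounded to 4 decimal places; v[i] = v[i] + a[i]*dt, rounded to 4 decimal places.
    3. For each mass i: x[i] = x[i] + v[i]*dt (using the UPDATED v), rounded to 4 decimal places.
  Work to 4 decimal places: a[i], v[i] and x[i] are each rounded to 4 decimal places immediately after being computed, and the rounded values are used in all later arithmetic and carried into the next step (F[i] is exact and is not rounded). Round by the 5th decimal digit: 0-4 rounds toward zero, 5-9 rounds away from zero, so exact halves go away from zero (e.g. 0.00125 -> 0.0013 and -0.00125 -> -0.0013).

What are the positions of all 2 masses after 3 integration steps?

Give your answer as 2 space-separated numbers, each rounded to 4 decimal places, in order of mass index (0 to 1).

Step 0: x=[3.0000 12.0000] v=[0.0000 0.0000]
Step 1: x=[6.0000 10.0000] v=[6.0000 -4.0000]
Step 2: x=[8.0000 8.5000] v=[4.0000 -3.0000]
Step 3: x=[6.2500 9.2500] v=[-3.5000 1.5000]

Answer: 6.2500 9.2500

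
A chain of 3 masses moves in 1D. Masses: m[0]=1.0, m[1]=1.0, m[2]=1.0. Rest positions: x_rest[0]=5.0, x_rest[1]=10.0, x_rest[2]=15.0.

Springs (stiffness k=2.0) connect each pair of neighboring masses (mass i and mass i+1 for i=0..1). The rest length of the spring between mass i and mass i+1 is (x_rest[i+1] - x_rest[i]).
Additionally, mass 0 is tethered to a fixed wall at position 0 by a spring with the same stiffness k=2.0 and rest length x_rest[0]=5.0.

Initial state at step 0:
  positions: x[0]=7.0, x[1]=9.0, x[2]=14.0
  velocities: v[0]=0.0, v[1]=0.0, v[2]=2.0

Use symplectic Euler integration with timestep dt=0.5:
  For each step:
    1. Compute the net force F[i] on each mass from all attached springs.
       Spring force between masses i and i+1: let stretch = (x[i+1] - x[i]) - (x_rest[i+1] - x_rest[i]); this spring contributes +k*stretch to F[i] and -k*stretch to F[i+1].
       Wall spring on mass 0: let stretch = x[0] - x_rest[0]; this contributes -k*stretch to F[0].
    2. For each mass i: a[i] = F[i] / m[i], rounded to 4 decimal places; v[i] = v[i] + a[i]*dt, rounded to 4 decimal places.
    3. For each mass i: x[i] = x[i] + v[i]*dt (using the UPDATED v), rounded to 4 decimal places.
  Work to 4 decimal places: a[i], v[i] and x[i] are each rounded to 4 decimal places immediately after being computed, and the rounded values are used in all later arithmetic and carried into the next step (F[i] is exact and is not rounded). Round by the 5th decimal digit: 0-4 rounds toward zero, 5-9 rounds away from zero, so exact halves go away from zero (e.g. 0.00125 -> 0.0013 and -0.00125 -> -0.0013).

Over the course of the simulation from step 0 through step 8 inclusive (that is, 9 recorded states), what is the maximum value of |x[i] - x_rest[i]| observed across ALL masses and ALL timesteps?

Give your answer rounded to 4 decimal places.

Answer: 3.4376

Derivation:
Step 0: x=[7.0000 9.0000 14.0000] v=[0.0000 0.0000 2.0000]
Step 1: x=[4.5000 10.5000 15.0000] v=[-5.0000 3.0000 2.0000]
Step 2: x=[2.7500 11.2500 16.2500] v=[-3.5000 1.5000 2.5000]
Step 3: x=[3.8750 10.2500 17.5000] v=[2.2500 -2.0000 2.5000]
Step 4: x=[6.2500 9.6875 17.6250] v=[4.7500 -1.1250 0.2500]
Step 5: x=[7.2188 11.3750 16.2813] v=[1.9375 3.3750 -2.6875]
Step 6: x=[6.6563 13.4376 14.9844] v=[-1.1251 4.1251 -2.5938]
Step 7: x=[6.1563 12.8829 15.4141] v=[-1.0001 -1.1094 0.8594]
Step 8: x=[5.9414 10.2305 17.0782] v=[-0.4298 -5.3048 3.3282]
Max displacement = 3.4376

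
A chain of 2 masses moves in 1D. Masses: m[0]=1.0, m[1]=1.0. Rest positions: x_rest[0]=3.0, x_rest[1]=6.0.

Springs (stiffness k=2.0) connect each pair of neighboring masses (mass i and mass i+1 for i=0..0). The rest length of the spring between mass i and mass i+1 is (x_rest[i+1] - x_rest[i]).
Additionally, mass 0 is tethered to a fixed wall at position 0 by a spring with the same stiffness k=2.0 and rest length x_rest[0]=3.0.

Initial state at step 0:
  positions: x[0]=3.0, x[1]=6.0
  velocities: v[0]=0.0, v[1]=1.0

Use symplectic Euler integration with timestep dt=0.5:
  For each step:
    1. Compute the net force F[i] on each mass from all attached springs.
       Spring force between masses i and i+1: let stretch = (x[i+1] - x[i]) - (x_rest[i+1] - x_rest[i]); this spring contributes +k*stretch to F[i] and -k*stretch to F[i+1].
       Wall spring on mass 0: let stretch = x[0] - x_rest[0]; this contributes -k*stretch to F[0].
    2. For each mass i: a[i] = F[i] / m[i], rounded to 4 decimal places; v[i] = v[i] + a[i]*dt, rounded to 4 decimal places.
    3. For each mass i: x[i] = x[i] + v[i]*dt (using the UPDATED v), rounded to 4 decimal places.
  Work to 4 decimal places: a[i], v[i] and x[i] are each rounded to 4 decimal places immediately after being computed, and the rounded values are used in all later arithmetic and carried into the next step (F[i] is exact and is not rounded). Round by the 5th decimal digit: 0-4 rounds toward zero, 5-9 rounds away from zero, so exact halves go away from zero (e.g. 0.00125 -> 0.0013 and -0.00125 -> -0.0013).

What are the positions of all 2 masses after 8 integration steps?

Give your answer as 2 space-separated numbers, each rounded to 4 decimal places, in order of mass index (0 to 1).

Step 0: x=[3.0000 6.0000] v=[0.0000 1.0000]
Step 1: x=[3.0000 6.5000] v=[0.0000 1.0000]
Step 2: x=[3.2500 6.7500] v=[0.5000 0.5000]
Step 3: x=[3.6250 6.7500] v=[0.7500 0.0000]
Step 4: x=[3.7500 6.6875] v=[0.2500 -0.1250]
Step 5: x=[3.4688 6.6563] v=[-0.5625 -0.0625]
Step 6: x=[3.0469 6.5313] v=[-0.8438 -0.2500]
Step 7: x=[2.8438 6.1641] v=[-0.4063 -0.7344]
Step 8: x=[2.8789 5.6368] v=[0.0702 -1.0547]

Answer: 2.8789 5.6368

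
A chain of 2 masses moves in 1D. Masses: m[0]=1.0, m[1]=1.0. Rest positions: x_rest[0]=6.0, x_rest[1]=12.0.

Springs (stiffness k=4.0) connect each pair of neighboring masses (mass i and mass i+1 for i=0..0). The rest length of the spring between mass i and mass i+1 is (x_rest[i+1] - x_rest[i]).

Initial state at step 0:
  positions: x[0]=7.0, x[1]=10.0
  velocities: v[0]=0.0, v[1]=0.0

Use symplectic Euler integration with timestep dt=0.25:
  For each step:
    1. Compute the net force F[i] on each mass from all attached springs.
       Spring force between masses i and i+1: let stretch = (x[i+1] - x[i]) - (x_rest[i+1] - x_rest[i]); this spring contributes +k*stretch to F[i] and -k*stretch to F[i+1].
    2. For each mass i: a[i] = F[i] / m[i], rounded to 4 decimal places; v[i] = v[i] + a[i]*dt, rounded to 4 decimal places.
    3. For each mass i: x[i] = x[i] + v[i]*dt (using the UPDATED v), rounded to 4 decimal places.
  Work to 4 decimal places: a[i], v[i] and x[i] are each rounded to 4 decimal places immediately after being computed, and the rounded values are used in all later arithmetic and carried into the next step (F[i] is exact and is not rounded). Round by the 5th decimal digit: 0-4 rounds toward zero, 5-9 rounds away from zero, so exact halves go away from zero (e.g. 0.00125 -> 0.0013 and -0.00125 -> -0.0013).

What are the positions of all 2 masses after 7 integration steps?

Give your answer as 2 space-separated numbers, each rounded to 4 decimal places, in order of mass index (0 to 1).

Step 0: x=[7.0000 10.0000] v=[0.0000 0.0000]
Step 1: x=[6.2500 10.7500] v=[-3.0000 3.0000]
Step 2: x=[5.1250 11.8750] v=[-4.5000 4.5000]
Step 3: x=[4.1875 12.8125] v=[-3.7500 3.7500]
Step 4: x=[3.9063 13.0938] v=[-1.1250 1.1250]
Step 5: x=[4.4219 12.5782] v=[2.0625 -2.0625]
Step 6: x=[5.4766 11.5235] v=[4.2188 -4.2188]
Step 7: x=[6.5430 10.4571] v=[4.2657 -4.2657]

Answer: 6.5430 10.4571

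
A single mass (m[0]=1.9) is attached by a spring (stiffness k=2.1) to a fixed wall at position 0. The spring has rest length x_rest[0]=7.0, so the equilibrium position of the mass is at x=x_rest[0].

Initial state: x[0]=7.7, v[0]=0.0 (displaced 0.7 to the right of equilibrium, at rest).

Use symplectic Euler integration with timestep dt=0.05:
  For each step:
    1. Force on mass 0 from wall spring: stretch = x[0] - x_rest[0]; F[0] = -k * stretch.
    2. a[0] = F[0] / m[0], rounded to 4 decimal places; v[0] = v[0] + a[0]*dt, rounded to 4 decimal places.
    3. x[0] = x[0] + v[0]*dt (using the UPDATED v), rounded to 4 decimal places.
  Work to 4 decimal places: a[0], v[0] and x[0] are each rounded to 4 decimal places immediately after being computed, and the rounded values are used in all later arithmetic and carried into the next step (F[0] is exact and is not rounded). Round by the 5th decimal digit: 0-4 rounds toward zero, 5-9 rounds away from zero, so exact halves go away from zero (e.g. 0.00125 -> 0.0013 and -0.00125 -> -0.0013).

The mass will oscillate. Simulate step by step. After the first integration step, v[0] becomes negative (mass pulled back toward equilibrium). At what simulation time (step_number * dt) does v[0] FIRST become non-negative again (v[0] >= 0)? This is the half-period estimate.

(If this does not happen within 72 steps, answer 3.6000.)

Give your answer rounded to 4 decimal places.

Step 0: x=[7.7000] v=[0.0000]
Step 1: x=[7.6981] v=[-0.0387]
Step 2: x=[7.6942] v=[-0.0773]
Step 3: x=[7.6884] v=[-0.1157]
Step 4: x=[7.6807] v=[-0.1537]
Step 5: x=[7.6711] v=[-0.1913]
Step 6: x=[7.6597] v=[-0.2284]
Step 7: x=[7.6465] v=[-0.2649]
Step 8: x=[7.6315] v=[-0.3006]
Step 9: x=[7.6147] v=[-0.3355]
Step 10: x=[7.5962] v=[-0.3695]
Step 11: x=[7.5761] v=[-0.4025]
Step 12: x=[7.5544] v=[-0.4343]
Step 13: x=[7.5312] v=[-0.4649]
Step 14: x=[7.5065] v=[-0.4943]
Step 15: x=[7.4804] v=[-0.5223]
Step 16: x=[7.4530] v=[-0.5489]
Step 17: x=[7.4243] v=[-0.5739]
Step 18: x=[7.3944] v=[-0.5974]
Step 19: x=[7.3634] v=[-0.6192]
Step 20: x=[7.3314] v=[-0.6393]
Step 21: x=[7.2985] v=[-0.6576]
Step 22: x=[7.2648] v=[-0.6741]
Step 23: x=[7.2304] v=[-0.6887]
Step 24: x=[7.1953] v=[-0.7014]
Step 25: x=[7.1597] v=[-0.7122]
Step 26: x=[7.1237] v=[-0.7210]
Step 27: x=[7.0873] v=[-0.7278]
Step 28: x=[7.0507] v=[-0.7326]
Step 29: x=[7.0139] v=[-0.7354]
Step 30: x=[6.9771] v=[-0.7362]
Step 31: x=[6.9404] v=[-0.7349]
Step 32: x=[6.9038] v=[-0.7316]
Step 33: x=[6.8675] v=[-0.7263]
Step 34: x=[6.8316] v=[-0.7190]
Step 35: x=[6.7961] v=[-0.7097]
Step 36: x=[6.7612] v=[-0.6984]
Step 37: x=[6.7269] v=[-0.6852]
Step 38: x=[6.6934] v=[-0.6701]
Step 39: x=[6.6607] v=[-0.6532]
Step 40: x=[6.6290] v=[-0.6345]
Step 41: x=[6.5983] v=[-0.6140]
Step 42: x=[6.5687] v=[-0.5918]
Step 43: x=[6.5403] v=[-0.5680]
Step 44: x=[6.5132] v=[-0.5426]
Step 45: x=[6.4874] v=[-0.5157]
Step 46: x=[6.4630] v=[-0.4874]
Step 47: x=[6.4401] v=[-0.4577]
Step 48: x=[6.4188] v=[-0.4268]
Step 49: x=[6.3991] v=[-0.3947]
Step 50: x=[6.3810] v=[-0.3615]
Step 51: x=[6.3646] v=[-0.3273]
Step 52: x=[6.3500] v=[-0.2922]
Step 53: x=[6.3372] v=[-0.2563]
Step 54: x=[6.3262] v=[-0.2197]
Step 55: x=[6.3171] v=[-0.1825]
Step 56: x=[6.3099] v=[-0.1448]
Step 57: x=[6.3046] v=[-0.1067]
Step 58: x=[6.3012] v=[-0.0683]
Step 59: x=[6.2997] v=[-0.0297]
Step 60: x=[6.3002] v=[0.0090]
First v>=0 after going negative at step 60, time=3.0000

Answer: 3.0000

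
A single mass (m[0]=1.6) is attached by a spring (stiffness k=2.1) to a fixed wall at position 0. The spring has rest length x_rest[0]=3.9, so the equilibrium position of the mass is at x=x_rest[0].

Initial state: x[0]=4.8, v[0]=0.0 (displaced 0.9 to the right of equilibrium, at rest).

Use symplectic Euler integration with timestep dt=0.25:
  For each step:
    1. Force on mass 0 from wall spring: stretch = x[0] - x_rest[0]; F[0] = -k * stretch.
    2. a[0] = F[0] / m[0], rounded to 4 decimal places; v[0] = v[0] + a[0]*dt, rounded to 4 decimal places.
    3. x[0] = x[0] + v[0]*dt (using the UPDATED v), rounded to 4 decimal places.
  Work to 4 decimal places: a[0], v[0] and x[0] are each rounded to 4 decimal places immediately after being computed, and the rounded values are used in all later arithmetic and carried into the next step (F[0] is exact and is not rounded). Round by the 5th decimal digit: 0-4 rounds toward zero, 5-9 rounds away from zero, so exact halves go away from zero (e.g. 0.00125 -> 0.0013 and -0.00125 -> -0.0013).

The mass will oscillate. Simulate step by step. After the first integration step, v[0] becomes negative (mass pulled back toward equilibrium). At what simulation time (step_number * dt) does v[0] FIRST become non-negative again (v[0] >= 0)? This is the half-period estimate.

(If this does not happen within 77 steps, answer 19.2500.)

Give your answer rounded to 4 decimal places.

Answer: 2.7500

Derivation:
Step 0: x=[4.8000] v=[0.0000]
Step 1: x=[4.7262] v=[-0.2953]
Step 2: x=[4.5846] v=[-0.5664]
Step 3: x=[4.3869] v=[-0.7910]
Step 4: x=[4.1492] v=[-0.9508]
Step 5: x=[3.8911] v=[-1.0326]
Step 6: x=[3.6337] v=[-1.0297]
Step 7: x=[3.3981] v=[-0.9423]
Step 8: x=[3.2037] v=[-0.7776]
Step 9: x=[3.0664] v=[-0.5491]
Step 10: x=[2.9975] v=[-0.2756]
Step 11: x=[3.0026] v=[0.0205]
First v>=0 after going negative at step 11, time=2.7500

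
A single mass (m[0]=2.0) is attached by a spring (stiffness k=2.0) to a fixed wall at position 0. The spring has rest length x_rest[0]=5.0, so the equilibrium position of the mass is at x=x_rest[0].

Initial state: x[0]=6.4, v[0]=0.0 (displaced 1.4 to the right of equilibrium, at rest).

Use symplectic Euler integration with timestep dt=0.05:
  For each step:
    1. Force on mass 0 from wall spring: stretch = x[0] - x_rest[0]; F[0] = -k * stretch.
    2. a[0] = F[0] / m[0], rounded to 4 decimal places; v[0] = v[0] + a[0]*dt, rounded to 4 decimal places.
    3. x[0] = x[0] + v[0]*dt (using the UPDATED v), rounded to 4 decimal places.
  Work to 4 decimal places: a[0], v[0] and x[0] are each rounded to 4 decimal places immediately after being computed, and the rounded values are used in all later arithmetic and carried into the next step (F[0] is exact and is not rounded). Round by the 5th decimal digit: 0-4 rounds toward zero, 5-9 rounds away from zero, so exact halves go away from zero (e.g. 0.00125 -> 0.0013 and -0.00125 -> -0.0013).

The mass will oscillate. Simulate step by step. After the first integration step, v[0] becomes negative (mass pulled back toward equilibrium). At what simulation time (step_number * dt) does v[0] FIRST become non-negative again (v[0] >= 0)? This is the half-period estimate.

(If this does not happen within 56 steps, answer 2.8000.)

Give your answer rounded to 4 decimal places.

Step 0: x=[6.4000] v=[0.0000]
Step 1: x=[6.3965] v=[-0.0700]
Step 2: x=[6.3895] v=[-0.1398]
Step 3: x=[6.3790] v=[-0.2093]
Step 4: x=[6.3651] v=[-0.2783]
Step 5: x=[6.3478] v=[-0.3466]
Step 6: x=[6.3271] v=[-0.4140]
Step 7: x=[6.3031] v=[-0.4804]
Step 8: x=[6.2758] v=[-0.5456]
Step 9: x=[6.2453] v=[-0.6094]
Step 10: x=[6.2117] v=[-0.6717]
Step 11: x=[6.1751] v=[-0.7323]
Step 12: x=[6.1355] v=[-0.7911]
Step 13: x=[6.0931] v=[-0.8479]
Step 14: x=[6.0480] v=[-0.9026]
Step 15: x=[6.0003] v=[-0.9550]
Step 16: x=[5.9501] v=[-1.0050]
Step 17: x=[5.8975] v=[-1.0525]
Step 18: x=[5.8426] v=[-1.0974]
Step 19: x=[5.7856] v=[-1.1395]
Step 20: x=[5.7267] v=[-1.1788]
Step 21: x=[5.6659] v=[-1.2151]
Step 22: x=[5.6035] v=[-1.2484]
Step 23: x=[5.5396] v=[-1.2786]
Step 24: x=[5.4743] v=[-1.3056]
Step 25: x=[5.4078] v=[-1.3293]
Step 26: x=[5.3403] v=[-1.3497]
Step 27: x=[5.2720] v=[-1.3667]
Step 28: x=[5.2030] v=[-1.3803]
Step 29: x=[5.1335] v=[-1.3905]
Step 30: x=[5.0636] v=[-1.3972]
Step 31: x=[4.9936] v=[-1.4004]
Step 32: x=[4.9236] v=[-1.4001]
Step 33: x=[4.8538] v=[-1.3963]
Step 34: x=[4.7844] v=[-1.3890]
Step 35: x=[4.7155] v=[-1.3782]
Step 36: x=[4.6473] v=[-1.3640]
Step 37: x=[4.5800] v=[-1.3464]
Step 38: x=[4.5137] v=[-1.3254]
Step 39: x=[4.4486] v=[-1.3011]
Step 40: x=[4.3849] v=[-1.2735]
Step 41: x=[4.3228] v=[-1.2427]
Step 42: x=[4.2624] v=[-1.2088]
Step 43: x=[4.2038] v=[-1.1719]
Step 44: x=[4.1472] v=[-1.1321]
Step 45: x=[4.0927] v=[-1.0895]
Step 46: x=[4.0405] v=[-1.0441]
Step 47: x=[3.9907] v=[-0.9961]
Step 48: x=[3.9434] v=[-0.9456]
Step 49: x=[3.8988] v=[-0.8928]
Step 50: x=[3.8569] v=[-0.8377]
Step 51: x=[3.8179] v=[-0.7805]
Step 52: x=[3.7818] v=[-0.7214]
Step 53: x=[3.7488] v=[-0.6605]
Step 54: x=[3.7189] v=[-0.5979]
Step 55: x=[3.6922] v=[-0.5338]
Step 56: x=[3.6688] v=[-0.4684]
v[0] did not become non-negative within 56 steps; using fallback time=2.8000

Answer: 2.8000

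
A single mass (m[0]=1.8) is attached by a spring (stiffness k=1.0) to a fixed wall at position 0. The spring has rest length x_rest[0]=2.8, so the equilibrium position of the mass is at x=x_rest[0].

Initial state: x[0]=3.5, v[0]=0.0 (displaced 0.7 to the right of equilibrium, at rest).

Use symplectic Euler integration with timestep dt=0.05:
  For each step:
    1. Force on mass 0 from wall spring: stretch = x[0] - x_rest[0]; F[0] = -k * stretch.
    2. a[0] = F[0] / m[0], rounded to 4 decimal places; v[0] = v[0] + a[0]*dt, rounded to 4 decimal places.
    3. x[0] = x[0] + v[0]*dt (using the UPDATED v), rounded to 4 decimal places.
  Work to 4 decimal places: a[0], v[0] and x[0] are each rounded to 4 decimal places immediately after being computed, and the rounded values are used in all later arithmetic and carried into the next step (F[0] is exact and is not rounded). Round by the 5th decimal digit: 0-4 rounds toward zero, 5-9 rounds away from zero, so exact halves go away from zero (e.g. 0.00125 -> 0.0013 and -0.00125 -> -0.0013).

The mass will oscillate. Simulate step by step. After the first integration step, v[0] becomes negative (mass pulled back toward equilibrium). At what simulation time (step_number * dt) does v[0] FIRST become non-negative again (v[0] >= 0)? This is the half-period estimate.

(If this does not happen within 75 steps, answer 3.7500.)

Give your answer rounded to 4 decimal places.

Answer: 3.7500

Derivation:
Step 0: x=[3.5000] v=[0.0000]
Step 1: x=[3.4990] v=[-0.0194]
Step 2: x=[3.4971] v=[-0.0388]
Step 3: x=[3.4942] v=[-0.0582]
Step 4: x=[3.4903] v=[-0.0775]
Step 5: x=[3.4855] v=[-0.0967]
Step 6: x=[3.4797] v=[-0.1157]
Step 7: x=[3.4730] v=[-0.1346]
Step 8: x=[3.4653] v=[-0.1533]
Step 9: x=[3.4567] v=[-0.1718]
Step 10: x=[3.4472] v=[-0.1900]
Step 11: x=[3.4368] v=[-0.2080]
Step 12: x=[3.4255] v=[-0.2257]
Step 13: x=[3.4133] v=[-0.2431]
Step 14: x=[3.4003] v=[-0.2601]
Step 15: x=[3.3865] v=[-0.2768]
Step 16: x=[3.3718] v=[-0.2931]
Step 17: x=[3.3564] v=[-0.3090]
Step 18: x=[3.3402] v=[-0.3245]
Step 19: x=[3.3232] v=[-0.3395]
Step 20: x=[3.3055] v=[-0.3540]
Step 21: x=[3.2871] v=[-0.3680]
Step 22: x=[3.2680] v=[-0.3815]
Step 23: x=[3.2483] v=[-0.3945]
Step 24: x=[3.2280] v=[-0.4070]
Step 25: x=[3.2071] v=[-0.4189]
Step 26: x=[3.1856] v=[-0.4302]
Step 27: x=[3.1636] v=[-0.4409]
Step 28: x=[3.1411] v=[-0.4510]
Step 29: x=[3.1181] v=[-0.4605]
Step 30: x=[3.0946] v=[-0.4693]
Step 31: x=[3.0707] v=[-0.4775]
Step 32: x=[3.0465] v=[-0.4850]
Step 33: x=[3.0219] v=[-0.4918]
Step 34: x=[2.9970] v=[-0.4980]
Step 35: x=[2.9718] v=[-0.5035]
Step 36: x=[2.9464] v=[-0.5083]
Step 37: x=[2.9208] v=[-0.5124]
Step 38: x=[2.8950] v=[-0.5158]
Step 39: x=[2.8691] v=[-0.5184]
Step 40: x=[2.8431] v=[-0.5203]
Step 41: x=[2.8170] v=[-0.5215]
Step 42: x=[2.7909] v=[-0.5220]
Step 43: x=[2.7648] v=[-0.5217]
Step 44: x=[2.7388] v=[-0.5207]
Step 45: x=[2.7129] v=[-0.5190]
Step 46: x=[2.6871] v=[-0.5166]
Step 47: x=[2.6614] v=[-0.5135]
Step 48: x=[2.6359] v=[-0.5097]
Step 49: x=[2.6106] v=[-0.5051]
Step 50: x=[2.5856] v=[-0.4998]
Step 51: x=[2.5609] v=[-0.4938]
Step 52: x=[2.5365] v=[-0.4872]
Step 53: x=[2.5125] v=[-0.4799]
Step 54: x=[2.4889] v=[-0.4719]
Step 55: x=[2.4657] v=[-0.4633]
Step 56: x=[2.4430] v=[-0.4540]
Step 57: x=[2.4208] v=[-0.4441]
Step 58: x=[2.3991] v=[-0.4336]
Step 59: x=[2.3780] v=[-0.4225]
Step 60: x=[2.3575] v=[-0.4108]
Step 61: x=[2.3376] v=[-0.3985]
Step 62: x=[2.3183] v=[-0.3857]
Step 63: x=[2.2997] v=[-0.3723]
Step 64: x=[2.2818] v=[-0.3584]
Step 65: x=[2.2646] v=[-0.3440]
Step 66: x=[2.2481] v=[-0.3291]
Step 67: x=[2.2324] v=[-0.3138]
Step 68: x=[2.2175] v=[-0.2980]
Step 69: x=[2.2034] v=[-0.2818]
Step 70: x=[2.1901] v=[-0.2652]
Step 71: x=[2.1777] v=[-0.2483]
Step 72: x=[2.1662] v=[-0.2310]
Step 73: x=[2.1555] v=[-0.2134]
Step 74: x=[2.1457] v=[-0.1955]
Step 75: x=[2.1368] v=[-0.1773]
v[0] did not become non-negative within 75 steps; using fallback time=3.7500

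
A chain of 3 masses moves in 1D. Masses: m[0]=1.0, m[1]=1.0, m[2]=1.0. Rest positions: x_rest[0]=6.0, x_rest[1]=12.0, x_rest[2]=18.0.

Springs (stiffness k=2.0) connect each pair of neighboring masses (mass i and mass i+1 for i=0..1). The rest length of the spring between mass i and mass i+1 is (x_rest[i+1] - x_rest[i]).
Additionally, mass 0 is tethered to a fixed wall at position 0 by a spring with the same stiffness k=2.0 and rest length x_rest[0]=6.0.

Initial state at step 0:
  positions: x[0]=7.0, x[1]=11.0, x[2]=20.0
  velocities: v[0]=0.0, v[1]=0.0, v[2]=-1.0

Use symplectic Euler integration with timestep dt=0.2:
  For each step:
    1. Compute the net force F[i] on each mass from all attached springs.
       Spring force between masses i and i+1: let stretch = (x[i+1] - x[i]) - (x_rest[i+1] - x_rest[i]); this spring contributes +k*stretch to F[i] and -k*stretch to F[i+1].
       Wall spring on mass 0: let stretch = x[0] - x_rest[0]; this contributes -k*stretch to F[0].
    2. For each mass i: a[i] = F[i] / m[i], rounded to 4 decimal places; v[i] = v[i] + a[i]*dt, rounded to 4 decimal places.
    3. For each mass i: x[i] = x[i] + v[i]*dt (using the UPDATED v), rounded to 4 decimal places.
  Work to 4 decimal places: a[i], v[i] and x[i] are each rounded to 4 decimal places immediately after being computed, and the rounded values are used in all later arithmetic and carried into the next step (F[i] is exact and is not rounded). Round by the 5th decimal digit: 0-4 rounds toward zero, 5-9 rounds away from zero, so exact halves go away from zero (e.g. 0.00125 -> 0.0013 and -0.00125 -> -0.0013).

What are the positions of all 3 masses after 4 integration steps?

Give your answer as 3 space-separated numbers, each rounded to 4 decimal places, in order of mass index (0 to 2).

Answer: 5.5179 13.5022 17.6303

Derivation:
Step 0: x=[7.0000 11.0000 20.0000] v=[0.0000 0.0000 -1.0000]
Step 1: x=[6.7600 11.4000 19.5600] v=[-1.2000 2.0000 -2.2000]
Step 2: x=[6.3504 12.0816 18.9472] v=[-2.0480 3.4080 -3.0640]
Step 3: x=[5.8913 12.8540 18.2652] v=[-2.2957 3.8618 -3.4102]
Step 4: x=[5.5179 13.5022 17.6303] v=[-1.8671 3.2412 -3.1747]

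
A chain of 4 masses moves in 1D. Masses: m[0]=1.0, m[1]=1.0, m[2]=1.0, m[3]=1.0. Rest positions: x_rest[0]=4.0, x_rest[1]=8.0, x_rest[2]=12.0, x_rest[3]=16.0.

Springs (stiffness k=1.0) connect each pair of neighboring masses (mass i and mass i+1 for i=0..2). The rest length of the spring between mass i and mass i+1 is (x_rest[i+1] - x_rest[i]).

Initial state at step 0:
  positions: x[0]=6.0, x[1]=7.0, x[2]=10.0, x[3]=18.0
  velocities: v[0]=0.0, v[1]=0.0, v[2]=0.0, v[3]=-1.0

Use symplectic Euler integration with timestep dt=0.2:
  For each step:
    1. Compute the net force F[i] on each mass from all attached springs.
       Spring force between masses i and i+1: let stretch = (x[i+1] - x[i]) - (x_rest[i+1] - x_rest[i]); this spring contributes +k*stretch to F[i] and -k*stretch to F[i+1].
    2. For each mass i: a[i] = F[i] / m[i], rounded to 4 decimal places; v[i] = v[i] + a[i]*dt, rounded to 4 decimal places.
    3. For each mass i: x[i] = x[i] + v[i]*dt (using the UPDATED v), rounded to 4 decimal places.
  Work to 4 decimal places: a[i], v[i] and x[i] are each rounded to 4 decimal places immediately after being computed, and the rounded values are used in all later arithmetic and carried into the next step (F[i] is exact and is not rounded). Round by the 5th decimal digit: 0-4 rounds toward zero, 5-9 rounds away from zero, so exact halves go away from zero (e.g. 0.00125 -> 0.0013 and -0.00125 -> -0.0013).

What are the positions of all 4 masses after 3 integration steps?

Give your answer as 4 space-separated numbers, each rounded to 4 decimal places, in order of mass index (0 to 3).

Answer: 5.3196 7.4635 11.0749 16.5420

Derivation:
Step 0: x=[6.0000 7.0000 10.0000 18.0000] v=[0.0000 0.0000 0.0000 -1.0000]
Step 1: x=[5.8800 7.0800 10.2000 17.6400] v=[-0.6000 0.4000 1.0000 -1.8000]
Step 2: x=[5.6480 7.2368 10.5728 17.1424] v=[-1.1600 0.7840 1.8640 -2.4880]
Step 3: x=[5.3196 7.4635 11.0749 16.5420] v=[-1.6422 1.1334 2.5107 -3.0019]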